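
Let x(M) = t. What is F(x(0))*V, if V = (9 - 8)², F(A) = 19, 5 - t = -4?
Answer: 19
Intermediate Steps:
t = 9 (t = 5 - 1*(-4) = 5 + 4 = 9)
x(M) = 9
V = 1 (V = 1² = 1)
F(x(0))*V = 19*1 = 19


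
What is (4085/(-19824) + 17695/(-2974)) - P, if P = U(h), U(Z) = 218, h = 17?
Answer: -6607734019/29478288 ≈ -224.16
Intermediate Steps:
P = 218
(4085/(-19824) + 17695/(-2974)) - P = (4085/(-19824) + 17695/(-2974)) - 1*218 = (4085*(-1/19824) + 17695*(-1/2974)) - 218 = (-4085/19824 - 17695/2974) - 218 = -181467235/29478288 - 218 = -6607734019/29478288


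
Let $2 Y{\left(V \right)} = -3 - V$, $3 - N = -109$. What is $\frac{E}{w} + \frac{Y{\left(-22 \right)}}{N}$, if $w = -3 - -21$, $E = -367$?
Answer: $- \frac{40933}{2016} \approx -20.304$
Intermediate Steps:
$N = 112$ ($N = 3 - -109 = 3 + 109 = 112$)
$Y{\left(V \right)} = - \frac{3}{2} - \frac{V}{2}$ ($Y{\left(V \right)} = \frac{-3 - V}{2} = - \frac{3}{2} - \frac{V}{2}$)
$w = 18$ ($w = -3 + 21 = 18$)
$\frac{E}{w} + \frac{Y{\left(-22 \right)}}{N} = - \frac{367}{18} + \frac{- \frac{3}{2} - -11}{112} = \left(-367\right) \frac{1}{18} + \left(- \frac{3}{2} + 11\right) \frac{1}{112} = - \frac{367}{18} + \frac{19}{2} \cdot \frac{1}{112} = - \frac{367}{18} + \frac{19}{224} = - \frac{40933}{2016}$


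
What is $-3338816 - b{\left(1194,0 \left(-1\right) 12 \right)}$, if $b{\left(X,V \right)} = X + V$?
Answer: $-3340010$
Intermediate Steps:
$b{\left(X,V \right)} = V + X$
$-3338816 - b{\left(1194,0 \left(-1\right) 12 \right)} = -3338816 - \left(0 \left(-1\right) 12 + 1194\right) = -3338816 - \left(0 \cdot 12 + 1194\right) = -3338816 - \left(0 + 1194\right) = -3338816 - 1194 = -3340010$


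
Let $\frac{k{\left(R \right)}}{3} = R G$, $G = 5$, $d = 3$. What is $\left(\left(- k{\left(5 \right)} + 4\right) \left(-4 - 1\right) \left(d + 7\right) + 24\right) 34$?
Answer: $121516$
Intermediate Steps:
$k{\left(R \right)} = 15 R$ ($k{\left(R \right)} = 3 R 5 = 3 \cdot 5 R = 15 R$)
$\left(\left(- k{\left(5 \right)} + 4\right) \left(-4 - 1\right) \left(d + 7\right) + 24\right) 34 = \left(\left(- 15 \cdot 5 + 4\right) \left(-4 - 1\right) \left(3 + 7\right) + 24\right) 34 = \left(\left(\left(-1\right) 75 + 4\right) \left(-5\right) 10 + 24\right) 34 = \left(\left(-75 + 4\right) \left(-5\right) 10 + 24\right) 34 = \left(\left(-71\right) \left(-5\right) 10 + 24\right) 34 = \left(355 \cdot 10 + 24\right) 34 = \left(3550 + 24\right) 34 = 3574 \cdot 34 = 121516$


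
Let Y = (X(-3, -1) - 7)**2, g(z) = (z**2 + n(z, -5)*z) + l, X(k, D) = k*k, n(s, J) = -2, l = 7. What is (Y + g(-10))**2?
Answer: 17161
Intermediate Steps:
X(k, D) = k**2
g(z) = 7 + z**2 - 2*z (g(z) = (z**2 - 2*z) + 7 = 7 + z**2 - 2*z)
Y = 4 (Y = ((-3)**2 - 7)**2 = (9 - 7)**2 = 2**2 = 4)
(Y + g(-10))**2 = (4 + (7 + (-10)**2 - 2*(-10)))**2 = (4 + (7 + 100 + 20))**2 = (4 + 127)**2 = 131**2 = 17161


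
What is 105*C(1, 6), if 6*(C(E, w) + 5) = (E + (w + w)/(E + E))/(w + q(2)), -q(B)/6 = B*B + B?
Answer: -6349/12 ≈ -529.08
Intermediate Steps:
q(B) = -6*B - 6*B² (q(B) = -6*(B*B + B) = -6*(B² + B) = -6*(B + B²) = -6*B - 6*B²)
C(E, w) = -5 + (E + w/E)/(6*(-36 + w)) (C(E, w) = -5 + ((E + (w + w)/(E + E))/(w - 6*2*(1 + 2)))/6 = -5 + ((E + (2*w)/((2*E)))/(w - 6*2*3))/6 = -5 + ((E + (2*w)*(1/(2*E)))/(w - 36))/6 = -5 + ((E + w/E)/(-36 + w))/6 = -5 + (E + w/E)/(6*(-36 + w)))
105*C(1, 6) = 105*((⅙)*(6 + 1² + 1080*1 - 30*1*6)/(1*(-36 + 6))) = 105*((⅙)*1*(6 + 1 + 1080 - 180)/(-30)) = 105*((⅙)*1*(-1/30)*907) = 105*(-907/180) = -6349/12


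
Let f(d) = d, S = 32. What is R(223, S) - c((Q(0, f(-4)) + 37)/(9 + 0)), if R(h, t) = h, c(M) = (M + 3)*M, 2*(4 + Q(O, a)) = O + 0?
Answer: 1787/9 ≈ 198.56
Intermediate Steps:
Q(O, a) = -4 + O/2 (Q(O, a) = -4 + (O + 0)/2 = -4 + O/2)
c(M) = M*(3 + M) (c(M) = (3 + M)*M = M*(3 + M))
R(223, S) - c((Q(0, f(-4)) + 37)/(9 + 0)) = 223 - ((-4 + (1/2)*0) + 37)/(9 + 0)*(3 + ((-4 + (1/2)*0) + 37)/(9 + 0)) = 223 - ((-4 + 0) + 37)/9*(3 + ((-4 + 0) + 37)/9) = 223 - (-4 + 37)*(1/9)*(3 + (-4 + 37)*(1/9)) = 223 - 33*(1/9)*(3 + 33*(1/9)) = 223 - 11*(3 + 11/3)/3 = 223 - 11*20/(3*3) = 223 - 1*220/9 = 223 - 220/9 = 1787/9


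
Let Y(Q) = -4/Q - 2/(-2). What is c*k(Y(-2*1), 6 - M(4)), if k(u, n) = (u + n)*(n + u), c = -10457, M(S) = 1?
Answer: -669248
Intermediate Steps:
Y(Q) = 1 - 4/Q (Y(Q) = -4/Q - 2*(-½) = -4/Q + 1 = 1 - 4/Q)
k(u, n) = (n + u)² (k(u, n) = (n + u)*(n + u) = (n + u)²)
c*k(Y(-2*1), 6 - M(4)) = -10457*((6 - 1*1) + (-4 - 2*1)/((-2*1)))² = -10457*((6 - 1) + (-4 - 2)/(-2))² = -10457*(5 - ½*(-6))² = -10457*(5 + 3)² = -10457*8² = -10457*64 = -669248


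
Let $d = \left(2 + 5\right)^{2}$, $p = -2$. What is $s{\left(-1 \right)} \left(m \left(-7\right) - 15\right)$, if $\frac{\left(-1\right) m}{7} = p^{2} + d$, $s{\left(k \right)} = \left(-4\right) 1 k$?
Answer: $10328$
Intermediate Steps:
$d = 49$ ($d = 7^{2} = 49$)
$s{\left(k \right)} = - 4 k$
$m = -371$ ($m = - 7 \left(\left(-2\right)^{2} + 49\right) = - 7 \left(4 + 49\right) = \left(-7\right) 53 = -371$)
$s{\left(-1 \right)} \left(m \left(-7\right) - 15\right) = \left(-4\right) \left(-1\right) \left(\left(-371\right) \left(-7\right) - 15\right) = 4 \left(2597 - 15\right) = 4 \cdot 2582 = 10328$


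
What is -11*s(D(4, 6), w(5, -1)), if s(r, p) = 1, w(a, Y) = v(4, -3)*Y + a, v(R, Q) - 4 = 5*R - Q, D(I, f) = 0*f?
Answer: -11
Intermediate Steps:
D(I, f) = 0
v(R, Q) = 4 - Q + 5*R (v(R, Q) = 4 + (5*R - Q) = 4 + (-Q + 5*R) = 4 - Q + 5*R)
w(a, Y) = a + 27*Y (w(a, Y) = (4 - 1*(-3) + 5*4)*Y + a = (4 + 3 + 20)*Y + a = 27*Y + a = a + 27*Y)
-11*s(D(4, 6), w(5, -1)) = -11*1 = -11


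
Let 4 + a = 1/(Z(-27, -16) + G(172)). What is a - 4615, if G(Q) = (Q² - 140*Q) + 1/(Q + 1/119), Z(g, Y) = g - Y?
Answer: -519343415515/112436336 ≈ -4619.0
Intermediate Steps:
G(Q) = Q² + 1/(1/119 + Q) - 140*Q (G(Q) = (Q² - 140*Q) + 1/(Q + 1/119) = (Q² - 140*Q) + 1/(1/119 + Q) = Q² + 1/(1/119 + Q) - 140*Q)
a = -449724875/112436336 (a = -4 + 1/((-27 - 1*(-16)) + (119 - 16659*172² - 140*172 + 119*172³)/(1 + 119*172)) = -4 + 1/((-27 + 16) + (119 - 16659*29584 - 24080 + 119*5088448)/(1 + 20468)) = -4 + 1/(-11 + (119 - 492839856 - 24080 + 605525312)/20469) = -4 + 1/(-11 + (1/20469)*112661495) = -4 + 1/(-11 + 112661495/20469) = -4 + 1/(112436336/20469) = -4 + 20469/112436336 = -449724875/112436336 ≈ -3.9998)
a - 4615 = -449724875/112436336 - 4615 = -519343415515/112436336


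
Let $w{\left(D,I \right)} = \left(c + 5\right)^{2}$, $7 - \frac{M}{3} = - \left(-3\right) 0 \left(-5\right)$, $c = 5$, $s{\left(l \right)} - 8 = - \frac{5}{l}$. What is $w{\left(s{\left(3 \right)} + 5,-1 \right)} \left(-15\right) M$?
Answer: $-31500$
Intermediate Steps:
$s{\left(l \right)} = 8 - \frac{5}{l}$
$M = 21$ ($M = 21 - 3 \left(- \left(-3\right) 0 \left(-5\right)\right) = 21 - 3 \left(- 0 \left(-5\right)\right) = 21 - 3 \left(\left(-1\right) 0\right) = 21 - 0 = 21 + 0 = 21$)
$w{\left(D,I \right)} = 100$ ($w{\left(D,I \right)} = \left(5 + 5\right)^{2} = 10^{2} = 100$)
$w{\left(s{\left(3 \right)} + 5,-1 \right)} \left(-15\right) M = 100 \left(-15\right) 21 = \left(-1500\right) 21 = -31500$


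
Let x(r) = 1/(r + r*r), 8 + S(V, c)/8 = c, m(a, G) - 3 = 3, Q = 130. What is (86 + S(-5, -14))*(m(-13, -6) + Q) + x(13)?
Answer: -2227679/182 ≈ -12240.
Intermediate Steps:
m(a, G) = 6 (m(a, G) = 3 + 3 = 6)
S(V, c) = -64 + 8*c
x(r) = 1/(r + r²)
(86 + S(-5, -14))*(m(-13, -6) + Q) + x(13) = (86 + (-64 + 8*(-14)))*(6 + 130) + 1/(13*(1 + 13)) = (86 + (-64 - 112))*136 + (1/13)/14 = (86 - 176)*136 + (1/13)*(1/14) = -90*136 + 1/182 = -12240 + 1/182 = -2227679/182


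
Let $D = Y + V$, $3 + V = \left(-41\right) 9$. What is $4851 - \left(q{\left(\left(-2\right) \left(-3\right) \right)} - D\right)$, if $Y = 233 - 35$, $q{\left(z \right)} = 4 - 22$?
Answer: $4695$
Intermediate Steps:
$q{\left(z \right)} = -18$ ($q{\left(z \right)} = 4 - 22 = -18$)
$Y = 198$ ($Y = 233 - 35 = 198$)
$V = -372$ ($V = -3 - 369 = -372$)
$D = -174$ ($D = 198 - 372 = -174$)
$4851 - \left(q{\left(\left(-2\right) \left(-3\right) \right)} - D\right) = 4851 - \left(-18 - -174\right) = 4851 - \left(-18 + 174\right) = 4851 - 156 = 4695$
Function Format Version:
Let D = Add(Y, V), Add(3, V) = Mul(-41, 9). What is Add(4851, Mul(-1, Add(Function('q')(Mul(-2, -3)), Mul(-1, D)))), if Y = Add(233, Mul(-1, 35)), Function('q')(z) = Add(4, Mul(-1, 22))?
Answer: 4695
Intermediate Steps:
Function('q')(z) = -18 (Function('q')(z) = Add(4, -22) = -18)
Y = 198 (Y = Add(233, -35) = 198)
V = -372 (V = Add(-3, Mul(-41, 9)) = Add(-3, -369) = -372)
D = -174 (D = Add(198, -372) = -174)
Add(4851, Mul(-1, Add(Function('q')(Mul(-2, -3)), Mul(-1, D)))) = Add(4851, Mul(-1, Add(-18, Mul(-1, -174)))) = Add(4851, Mul(-1, Add(-18, 174))) = Add(4851, Mul(-1, 156)) = Add(4851, -156) = 4695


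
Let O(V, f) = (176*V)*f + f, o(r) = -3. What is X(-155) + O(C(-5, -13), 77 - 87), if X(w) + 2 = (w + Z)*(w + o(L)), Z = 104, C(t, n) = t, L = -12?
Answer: 16846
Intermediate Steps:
O(V, f) = f + 176*V*f (O(V, f) = 176*V*f + f = f + 176*V*f)
X(w) = -2 + (-3 + w)*(104 + w) (X(w) = -2 + (w + 104)*(w - 3) = -2 + (104 + w)*(-3 + w) = -2 + (-3 + w)*(104 + w))
X(-155) + O(C(-5, -13), 77 - 87) = (-314 + (-155)**2 + 101*(-155)) + (77 - 87)*(1 + 176*(-5)) = (-314 + 24025 - 15655) - 10*(1 - 880) = 8056 - 10*(-879) = 8056 + 8790 = 16846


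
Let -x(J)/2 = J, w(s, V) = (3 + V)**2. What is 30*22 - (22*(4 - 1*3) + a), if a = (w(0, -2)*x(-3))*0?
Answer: 638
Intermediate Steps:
x(J) = -2*J
a = 0 (a = ((3 - 2)**2*(-2*(-3)))*0 = (1**2*6)*0 = (1*6)*0 = 6*0 = 0)
30*22 - (22*(4 - 1*3) + a) = 30*22 - (22*(4 - 1*3) + 0) = 660 - (22*(4 - 3) + 0) = 660 - (22*1 + 0) = 660 - (22 + 0) = 660 - 1*22 = 660 - 22 = 638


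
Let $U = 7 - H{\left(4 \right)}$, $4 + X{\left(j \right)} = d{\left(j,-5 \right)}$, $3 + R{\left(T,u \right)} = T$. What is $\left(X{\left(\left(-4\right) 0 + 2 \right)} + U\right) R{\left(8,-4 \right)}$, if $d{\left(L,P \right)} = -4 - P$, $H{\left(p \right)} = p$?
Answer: $0$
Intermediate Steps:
$R{\left(T,u \right)} = -3 + T$
$X{\left(j \right)} = -3$ ($X{\left(j \right)} = -4 - -1 = -4 + \left(-4 + 5\right) = -4 + 1 = -3$)
$U = 3$ ($U = 7 - 4 = 3$)
$\left(X{\left(\left(-4\right) 0 + 2 \right)} + U\right) R{\left(8,-4 \right)} = \left(-3 + 3\right) \left(-3 + 8\right) = 0 \cdot 5 = 0$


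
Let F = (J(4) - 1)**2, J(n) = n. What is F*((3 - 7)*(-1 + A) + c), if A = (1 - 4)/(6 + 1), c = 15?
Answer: 1305/7 ≈ 186.43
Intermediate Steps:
F = 9 (F = (4 - 1)**2 = 3**2 = 9)
A = -3/7 ≈ -0.42857
F*((3 - 7)*(-1 + A) + c) = 9*((3 - 7)*(-1 - 3/7) + 15) = 9*(-4*(-10/7) + 15) = 9*(40/7 + 15) = 9*(145/7) = 1305/7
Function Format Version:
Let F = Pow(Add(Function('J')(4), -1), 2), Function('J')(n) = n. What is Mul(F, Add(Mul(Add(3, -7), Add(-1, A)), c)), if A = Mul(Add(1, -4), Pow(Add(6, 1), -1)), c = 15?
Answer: Rational(1305, 7) ≈ 186.43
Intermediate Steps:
F = 9 (F = Pow(Add(4, -1), 2) = Pow(3, 2) = 9)
A = Rational(-3, 7) (A = Mul(-3, Pow(7, -1)) = Mul(-3, Rational(1, 7)) = Rational(-3, 7) ≈ -0.42857)
Mul(F, Add(Mul(Add(3, -7), Add(-1, A)), c)) = Mul(9, Add(Mul(Add(3, -7), Add(-1, Rational(-3, 7))), 15)) = Mul(9, Add(Mul(-4, Rational(-10, 7)), 15)) = Mul(9, Add(Rational(40, 7), 15)) = Mul(9, Rational(145, 7)) = Rational(1305, 7)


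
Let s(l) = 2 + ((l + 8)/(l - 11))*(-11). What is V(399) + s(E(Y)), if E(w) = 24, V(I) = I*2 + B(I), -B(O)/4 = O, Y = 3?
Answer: -10700/13 ≈ -823.08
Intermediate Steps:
B(O) = -4*O
V(I) = -2*I (V(I) = I*2 - 4*I = 2*I - 4*I = -2*I)
s(l) = 2 - 11*(8 + l)/(-11 + l) (s(l) = 2 + ((8 + l)/(-11 + l))*(-11) = 2 - 11*(8 + l)/(-11 + l))
V(399) + s(E(Y)) = -2*399 + (-110 - 9*24)/(-11 + 24) = -798 + (-110 - 216)/13 = -798 + (1/13)*(-326) = -798 - 326/13 = -10700/13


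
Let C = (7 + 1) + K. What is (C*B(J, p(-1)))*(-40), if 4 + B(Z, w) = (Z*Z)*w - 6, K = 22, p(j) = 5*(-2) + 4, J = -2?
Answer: 40800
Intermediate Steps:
p(j) = -6 (p(j) = -10 + 4 = -6)
B(Z, w) = -10 + w*Z**2 (B(Z, w) = -4 + ((Z*Z)*w - 6) = -4 + (Z**2*w - 6) = -4 + (w*Z**2 - 6) = -4 + (-6 + w*Z**2) = -10 + w*Z**2)
C = 30 (C = (7 + 1) + 22 = 8 + 22 = 30)
(C*B(J, p(-1)))*(-40) = (30*(-10 - 6*(-2)**2))*(-40) = (30*(-10 - 6*4))*(-40) = (30*(-10 - 24))*(-40) = (30*(-34))*(-40) = -1020*(-40) = 40800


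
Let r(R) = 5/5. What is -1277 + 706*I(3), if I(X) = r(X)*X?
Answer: 841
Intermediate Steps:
r(R) = 1 (r(R) = 5*(1/5) = 1)
I(X) = X (I(X) = 1*X = X)
-1277 + 706*I(3) = -1277 + 706*3 = -1277 + 2118 = 841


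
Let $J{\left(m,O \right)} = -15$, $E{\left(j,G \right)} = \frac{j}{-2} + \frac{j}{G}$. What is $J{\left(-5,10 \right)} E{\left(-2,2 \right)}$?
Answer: $0$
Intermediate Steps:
$E{\left(j,G \right)} = - \frac{j}{2} + \frac{j}{G}$ ($E{\left(j,G \right)} = j \left(- \frac{1}{2}\right) + \frac{j}{G} = - \frac{j}{2} + \frac{j}{G}$)
$J{\left(-5,10 \right)} E{\left(-2,2 \right)} = - 15 \left(\left(- \frac{1}{2}\right) \left(-2\right) - \frac{2}{2}\right) = - 15 \left(1 - 1\right) = \left(-15\right) 0 = 0$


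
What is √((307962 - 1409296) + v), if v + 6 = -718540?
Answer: 2*I*√454970 ≈ 1349.0*I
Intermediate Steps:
v = -718546 (v = -6 - 718540 = -718546)
√((307962 - 1409296) + v) = √((307962 - 1409296) - 718546) = √(-1101334 - 718546) = √(-1819880) = 2*I*√454970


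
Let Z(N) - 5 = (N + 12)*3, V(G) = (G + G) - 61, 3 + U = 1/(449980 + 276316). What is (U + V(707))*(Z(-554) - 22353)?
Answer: -11753248717187/363148 ≈ -3.2365e+7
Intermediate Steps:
U = -2178887/726296 (U = -3 + 1/(449980 + 276316) = -3 + 1/726296 = -2178887/726296 ≈ -3.0000)
V(G) = -61 + 2*G (V(G) = 2*G - 61 = -61 + 2*G)
Z(N) = 41 + 3*N (Z(N) = 5 + (N + 12)*3 = 5 + (12 + N)*3 = 5 + (36 + 3*N) = 41 + 3*N)
(U + V(707))*(Z(-554) - 22353) = (-2178887/726296 + (-61 + 2*707))*((41 + 3*(-554)) - 22353) = (-2178887/726296 + (-61 + 1414))*((41 - 1662) - 22353) = (-2178887/726296 + 1353)*(-1621 - 22353) = (980499601/726296)*(-23974) = -11753248717187/363148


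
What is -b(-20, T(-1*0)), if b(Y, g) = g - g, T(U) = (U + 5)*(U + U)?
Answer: 0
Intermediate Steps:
T(U) = 2*U*(5 + U) (T(U) = (5 + U)*(2*U) = 2*U*(5 + U))
b(Y, g) = 0
-b(-20, T(-1*0)) = -1*0 = 0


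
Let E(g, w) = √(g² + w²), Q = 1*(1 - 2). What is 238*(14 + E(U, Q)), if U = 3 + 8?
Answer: 3332 + 238*√122 ≈ 5960.8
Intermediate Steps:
U = 11
Q = -1 (Q = 1*(-1) = -1)
238*(14 + E(U, Q)) = 238*(14 + √(11² + (-1)²)) = 238*(14 + √(121 + 1)) = 238*(14 + √122) = 3332 + 238*√122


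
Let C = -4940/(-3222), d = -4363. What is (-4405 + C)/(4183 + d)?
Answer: 1418797/57996 ≈ 24.464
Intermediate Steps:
C = 2470/1611 (C = -4940*(-1/3222) = 2470/1611 ≈ 1.5332)
(-4405 + C)/(4183 + d) = (-4405 + 2470/1611)/(4183 - 4363) = -7093985/1611/(-180) = -7093985/1611*(-1/180) = 1418797/57996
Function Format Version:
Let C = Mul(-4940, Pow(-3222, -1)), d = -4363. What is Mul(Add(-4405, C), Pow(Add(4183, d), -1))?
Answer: Rational(1418797, 57996) ≈ 24.464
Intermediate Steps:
C = Rational(2470, 1611) (C = Mul(-4940, Rational(-1, 3222)) = Rational(2470, 1611) ≈ 1.5332)
Mul(Add(-4405, C), Pow(Add(4183, d), -1)) = Mul(Add(-4405, Rational(2470, 1611)), Pow(Add(4183, -4363), -1)) = Mul(Rational(-7093985, 1611), Pow(-180, -1)) = Mul(Rational(-7093985, 1611), Rational(-1, 180)) = Rational(1418797, 57996)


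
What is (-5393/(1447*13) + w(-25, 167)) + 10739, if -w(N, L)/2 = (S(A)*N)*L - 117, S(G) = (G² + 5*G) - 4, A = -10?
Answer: 7431712810/18811 ≈ 3.9507e+5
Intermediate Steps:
S(G) = -4 + G² + 5*G
w(N, L) = 234 - 92*L*N (w(N, L) = -2*(((-4 + (-10)² + 5*(-10))*N)*L - 117) = -2*(((-4 + 100 - 50)*N)*L - 117) = -2*((46*N)*L - 117) = -2*(46*L*N - 117) = -2*(-117 + 46*L*N) = 234 - 92*L*N)
(-5393/(1447*13) + w(-25, 167)) + 10739 = (-5393/(1447*13) + (234 - 92*167*(-25))) + 10739 = (-5393/18811 + (234 + 384100)) + 10739 = (-5393*1/18811 + 384334) + 10739 = (-5393/18811 + 384334) + 10739 = 7229701481/18811 + 10739 = 7431712810/18811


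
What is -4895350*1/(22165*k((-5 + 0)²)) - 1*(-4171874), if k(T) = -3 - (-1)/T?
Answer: 684287183729/164021 ≈ 4.1719e+6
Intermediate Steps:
k(T) = -3 + 1/T
-4895350*1/(22165*k((-5 + 0)²)) - 1*(-4171874) = -4895350*1/(22165*(-3 + 1/((-5 + 0)²))) - 1*(-4171874) = -4895350*1/(22165*(-3 + 1/((-5)²))) + 4171874 = -4895350*1/(22165*(-3 + 1/25)) + 4171874 = -4895350/((-74/25*22165)) + 4171874 = -4895350/(-328042/5) + 4171874 = -4895350*(-5/328042) + 4171874 = 12238375/164021 + 4171874 = 684287183729/164021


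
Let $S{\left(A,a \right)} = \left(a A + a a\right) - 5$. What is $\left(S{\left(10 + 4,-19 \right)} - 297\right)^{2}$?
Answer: $42849$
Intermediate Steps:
$S{\left(A,a \right)} = -5 + a^{2} + A a$ ($S{\left(A,a \right)} = \left(A a + a^{2}\right) - 5 = \left(a^{2} + A a\right) - 5 = -5 + a^{2} + A a$)
$\left(S{\left(10 + 4,-19 \right)} - 297\right)^{2} = \left(\left(-5 + \left(-19\right)^{2} + \left(10 + 4\right) \left(-19\right)\right) - 297\right)^{2} = \left(\left(-5 + 361 + 14 \left(-19\right)\right) - 297\right)^{2} = \left(\left(-5 + 361 - 266\right) - 297\right)^{2} = \left(90 - 297\right)^{2} = \left(-207\right)^{2} = 42849$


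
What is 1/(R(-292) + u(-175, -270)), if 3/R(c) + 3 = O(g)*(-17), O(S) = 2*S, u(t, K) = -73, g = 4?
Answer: -139/10150 ≈ -0.013695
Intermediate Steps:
R(c) = -3/139 (R(c) = 3/(-3 + (2*4)*(-17)) = 3/(-3 + 8*(-17)) = 3/(-3 - 136) = 3/(-139) = 3*(-1/139) = -3/139)
1/(R(-292) + u(-175, -270)) = 1/(-3/139 - 73) = 1/(-10150/139) = -139/10150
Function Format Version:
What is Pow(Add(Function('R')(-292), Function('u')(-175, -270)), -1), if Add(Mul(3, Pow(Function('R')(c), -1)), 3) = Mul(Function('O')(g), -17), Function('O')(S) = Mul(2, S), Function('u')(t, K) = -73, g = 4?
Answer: Rational(-139, 10150) ≈ -0.013695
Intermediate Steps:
Function('R')(c) = Rational(-3, 139) (Function('R')(c) = Mul(3, Pow(Add(-3, Mul(Mul(2, 4), -17)), -1)) = Mul(3, Pow(Add(-3, Mul(8, -17)), -1)) = Mul(3, Pow(Add(-3, -136), -1)) = Mul(3, Pow(-139, -1)) = Mul(3, Rational(-1, 139)) = Rational(-3, 139))
Pow(Add(Function('R')(-292), Function('u')(-175, -270)), -1) = Pow(Add(Rational(-3, 139), -73), -1) = Pow(Rational(-10150, 139), -1) = Rational(-139, 10150)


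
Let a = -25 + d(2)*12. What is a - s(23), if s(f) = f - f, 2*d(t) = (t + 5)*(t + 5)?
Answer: 269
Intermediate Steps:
d(t) = (5 + t)**2/2 (d(t) = ((t + 5)*(t + 5))/2 = ((5 + t)*(5 + t))/2 = (5 + t)**2/2)
s(f) = 0
a = 269 (a = -25 + ((5 + 2)**2/2)*12 = -25 + ((1/2)*7**2)*12 = -25 + ((1/2)*49)*12 = -25 + (49/2)*12 = -25 + 294 = 269)
a - s(23) = 269 - 1*0 = 269 + 0 = 269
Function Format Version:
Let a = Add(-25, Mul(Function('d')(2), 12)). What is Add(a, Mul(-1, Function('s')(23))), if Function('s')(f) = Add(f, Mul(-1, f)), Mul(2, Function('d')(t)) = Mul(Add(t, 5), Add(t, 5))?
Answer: 269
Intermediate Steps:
Function('d')(t) = Mul(Rational(1, 2), Pow(Add(5, t), 2)) (Function('d')(t) = Mul(Rational(1, 2), Mul(Add(t, 5), Add(t, 5))) = Mul(Rational(1, 2), Mul(Add(5, t), Add(5, t))) = Mul(Rational(1, 2), Pow(Add(5, t), 2)))
Function('s')(f) = 0
a = 269 (a = Add(-25, Mul(Mul(Rational(1, 2), Pow(Add(5, 2), 2)), 12)) = Add(-25, Mul(Mul(Rational(1, 2), Pow(7, 2)), 12)) = Add(-25, Mul(Mul(Rational(1, 2), 49), 12)) = Add(-25, Mul(Rational(49, 2), 12)) = Add(-25, 294) = 269)
Add(a, Mul(-1, Function('s')(23))) = Add(269, Mul(-1, 0)) = Add(269, 0) = 269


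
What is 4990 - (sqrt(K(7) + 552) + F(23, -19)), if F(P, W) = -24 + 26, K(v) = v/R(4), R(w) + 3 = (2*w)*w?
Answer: 4988 - sqrt(464435)/29 ≈ 4964.5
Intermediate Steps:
R(w) = -3 + 2*w**2 (R(w) = -3 + (2*w)*w = -3 + 2*w**2)
K(v) = v/29 (K(v) = v/(-3 + 2*4**2) = v/(-3 + 2*16) = v/(-3 + 32) = v/29)
F(P, W) = 2
4990 - (sqrt(K(7) + 552) + F(23, -19)) = 4990 - (sqrt((1/29)*7 + 552) + 2) = 4990 - (sqrt(7/29 + 552) + 2) = 4990 - (sqrt(16015/29) + 2) = 4990 - (sqrt(464435)/29 + 2) = 4990 - (2 + sqrt(464435)/29) = 4990 + (-2 - sqrt(464435)/29) = 4988 - sqrt(464435)/29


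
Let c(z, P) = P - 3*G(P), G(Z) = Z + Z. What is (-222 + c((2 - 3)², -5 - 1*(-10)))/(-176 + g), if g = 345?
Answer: -19/13 ≈ -1.4615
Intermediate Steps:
G(Z) = 2*Z
c(z, P) = -5*P (c(z, P) = P - 6*P = -5*P)
(-222 + c((2 - 3)², -5 - 1*(-10)))/(-176 + g) = (-222 - 5*(-5 - 1*(-10)))/(-176 + 345) = (-222 - 5*(-5 + 10))/169 = (-222 - 5*5)*(1/169) = (-222 - 25)*(1/169) = -247*1/169 = -19/13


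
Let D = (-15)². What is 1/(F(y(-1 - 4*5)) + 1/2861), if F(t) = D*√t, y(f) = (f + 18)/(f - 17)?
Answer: -108718/1243145626837 + 1841697225*√114/1243145626837 ≈ 0.015818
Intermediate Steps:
D = 225
y(f) = (18 + f)/(-17 + f)
F(t) = 225*√t
1/(F(y(-1 - 4*5)) + 1/2861) = 1/(225*√((18 + (-1 - 4*5))/(-17 + (-1 - 4*5))) + 1/2861) = 1/(225*√((18 + (-1 - 20))/(-17 + (-1 - 20))) + 1/2861) = 1/(225*√((18 - 21)/(-17 - 21)) + 1/2861) = 1/(225*√(-3/(-38)) + 1/2861) = 1/(225*√(-1/38*(-3)) + 1/2861) = 1/(225*√(3/38) + 1/2861) = 1/(225*(√114/38) + 1/2861) = 1/(225*√114/38 + 1/2861) = 1/(1/2861 + 225*√114/38)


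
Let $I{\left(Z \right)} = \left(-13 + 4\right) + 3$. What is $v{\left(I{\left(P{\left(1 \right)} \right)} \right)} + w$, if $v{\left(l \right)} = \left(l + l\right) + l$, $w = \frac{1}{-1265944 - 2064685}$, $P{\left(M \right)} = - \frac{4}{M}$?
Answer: $- \frac{59951323}{3330629} \approx -18.0$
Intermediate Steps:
$w = - \frac{1}{3330629}$ ($w = \frac{1}{-3330629} = - \frac{1}{3330629} \approx -3.0024 \cdot 10^{-7}$)
$I{\left(Z \right)} = -6$ ($I{\left(Z \right)} = -9 + 3 = -6$)
$v{\left(l \right)} = 3 l$ ($v{\left(l \right)} = 2 l + l = 3 l$)
$v{\left(I{\left(P{\left(1 \right)} \right)} \right)} + w = 3 \left(-6\right) - \frac{1}{3330629} = -18 - \frac{1}{3330629} = - \frac{59951323}{3330629}$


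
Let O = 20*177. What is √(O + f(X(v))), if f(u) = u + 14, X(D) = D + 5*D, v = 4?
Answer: √3578 ≈ 59.816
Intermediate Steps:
X(D) = 6*D
O = 3540
f(u) = 14 + u
√(O + f(X(v))) = √(3540 + (14 + 6*4)) = √(3540 + (14 + 24)) = √(3540 + 38) = √3578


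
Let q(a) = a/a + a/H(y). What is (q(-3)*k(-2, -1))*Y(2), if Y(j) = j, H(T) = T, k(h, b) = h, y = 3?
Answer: 0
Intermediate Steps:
q(a) = 1 + a/3 (q(a) = a/a + a/3 = 1 + a*(1/3) = 1 + a/3)
(q(-3)*k(-2, -1))*Y(2) = ((1 + (1/3)*(-3))*(-2))*2 = ((1 - 1)*(-2))*2 = (0*(-2))*2 = 0*2 = 0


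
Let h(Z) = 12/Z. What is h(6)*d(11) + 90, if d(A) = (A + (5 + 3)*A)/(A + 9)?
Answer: 999/10 ≈ 99.900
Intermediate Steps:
d(A) = 9*A/(9 + A) (d(A) = (A + 8*A)/(9 + A) = (9*A)/(9 + A) = 9*A/(9 + A))
h(6)*d(11) + 90 = (12/6)*(9*11/(9 + 11)) + 90 = (12*(1/6))*(9*11/20) + 90 = 2*(9*11*(1/20)) + 90 = 2*(99/20) + 90 = 99/10 + 90 = 999/10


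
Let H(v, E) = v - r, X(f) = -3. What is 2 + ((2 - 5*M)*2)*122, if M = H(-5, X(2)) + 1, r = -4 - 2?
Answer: -1950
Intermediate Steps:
r = -6
H(v, E) = 6 + v (H(v, E) = v - 1*(-6) = v + 6 = 6 + v)
M = 2 (M = (6 - 5) + 1 = 1 + 1 = 2)
2 + ((2 - 5*M)*2)*122 = 2 + ((2 - 5*2)*2)*122 = 2 + ((2 - 10)*2)*122 = 2 - 8*2*122 = 2 - 16*122 = 2 - 1952 = -1950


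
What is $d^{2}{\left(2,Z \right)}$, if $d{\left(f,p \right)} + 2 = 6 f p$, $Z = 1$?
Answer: $100$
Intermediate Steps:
$d{\left(f,p \right)} = -2 + 6 f p$
$d^{2}{\left(2,Z \right)} = \left(-2 + 6 \cdot 2 \cdot 1\right)^{2} = \left(-2 + 12\right)^{2} = 10^{2} = 100$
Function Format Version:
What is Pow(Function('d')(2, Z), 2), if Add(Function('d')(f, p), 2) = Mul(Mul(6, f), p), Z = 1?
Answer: 100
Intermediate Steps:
Function('d')(f, p) = Add(-2, Mul(6, f, p)) (Function('d')(f, p) = Add(-2, Mul(Mul(6, f), p)) = Add(-2, Mul(6, f, p)))
Pow(Function('d')(2, Z), 2) = Pow(Add(-2, Mul(6, 2, 1)), 2) = Pow(Add(-2, 12), 2) = Pow(10, 2) = 100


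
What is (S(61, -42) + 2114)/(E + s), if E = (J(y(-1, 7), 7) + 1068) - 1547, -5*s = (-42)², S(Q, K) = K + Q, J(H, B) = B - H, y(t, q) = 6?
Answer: -10665/4154 ≈ -2.5674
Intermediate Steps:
s = -1764/5 (s = -⅕*(-42)² = -⅕*1764 = -1764/5 ≈ -352.80)
E = -478 (E = ((7 - 1*6) + 1068) - 1547 = ((7 - 6) + 1068) - 1547 = (1 + 1068) - 1547 = 1069 - 1547 = -478)
(S(61, -42) + 2114)/(E + s) = ((-42 + 61) + 2114)/(-478 - 1764/5) = (19 + 2114)/(-4154/5) = 2133*(-5/4154) = -10665/4154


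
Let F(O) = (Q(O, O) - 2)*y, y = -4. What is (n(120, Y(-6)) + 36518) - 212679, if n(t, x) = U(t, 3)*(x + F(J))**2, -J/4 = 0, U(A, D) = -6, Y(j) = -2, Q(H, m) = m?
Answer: -176377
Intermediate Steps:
J = 0 (J = -4*0 = 0)
F(O) = 8 - 4*O (F(O) = (O - 2)*(-4) = (-2 + O)*(-4) = 8 - 4*O)
n(t, x) = -6*(8 + x)**2 (n(t, x) = -6*(x + (8 - 4*0))**2 = -6*(x + (8 + 0))**2 = -6*(x + 8)**2 = -6*(8 + x)**2)
(n(120, Y(-6)) + 36518) - 212679 = (-6*(8 - 2)**2 + 36518) - 212679 = (-6*6**2 + 36518) - 212679 = (-6*36 + 36518) - 212679 = (-216 + 36518) - 212679 = 36302 - 212679 = -176377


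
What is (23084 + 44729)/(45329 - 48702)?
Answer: -67813/3373 ≈ -20.105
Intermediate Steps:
(23084 + 44729)/(45329 - 48702) = 67813/(-3373) = 67813*(-1/3373) = -67813/3373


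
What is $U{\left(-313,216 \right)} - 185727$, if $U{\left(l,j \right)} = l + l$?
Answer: $-186353$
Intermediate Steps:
$U{\left(l,j \right)} = 2 l$
$U{\left(-313,216 \right)} - 185727 = 2 \left(-313\right) - 185727 = -626 - 185727 = -186353$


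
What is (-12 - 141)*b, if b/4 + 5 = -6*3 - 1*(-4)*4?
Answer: 4284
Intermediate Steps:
b = -28 (b = -20 + 4*(-6*3 - 1*(-4)*4) = -20 + 4*(-18 + 4*4) = -20 + 4*(-18 + 16) = -20 + 4*(-2) = -20 - 8 = -28)
(-12 - 141)*b = (-12 - 141)*(-28) = -153*(-28) = 4284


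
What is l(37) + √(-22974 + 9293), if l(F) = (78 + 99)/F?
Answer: 177/37 + I*√13681 ≈ 4.7838 + 116.97*I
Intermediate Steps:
l(F) = 177/F
l(37) + √(-22974 + 9293) = 177/37 + √(-22974 + 9293) = 177*(1/37) + √(-13681) = 177/37 + I*√13681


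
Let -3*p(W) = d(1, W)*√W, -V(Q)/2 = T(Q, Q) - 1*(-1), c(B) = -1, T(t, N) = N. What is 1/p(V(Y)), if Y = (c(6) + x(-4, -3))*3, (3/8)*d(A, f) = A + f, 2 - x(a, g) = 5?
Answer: -9*√22/4048 ≈ -0.010428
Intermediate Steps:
x(a, g) = -3 (x(a, g) = 2 - 1*5 = 2 - 5 = -3)
d(A, f) = 8*A/3 + 8*f/3 (d(A, f) = 8*(A + f)/3 = 8*A/3 + 8*f/3)
Y = -12 (Y = (-1 - 3)*3 = -4*3 = -12)
V(Q) = -2 - 2*Q (V(Q) = -2*(Q - 1*(-1)) = -2*(Q + 1) = -2*(1 + Q) = -2 - 2*Q)
p(W) = -√W*(8/3 + 8*W/3)/3 (p(W) = -((8/3)*1 + 8*W/3)*√W/3 = -(8/3 + 8*W/3)*√W/3 = -√W*(8/3 + 8*W/3)/3)
1/p(V(Y)) = 1/(8*√(-2 - 2*(-12))*(-1 - (-2 - 2*(-12)))/9) = 1/(8*√(-2 + 24)*(-1 - (-2 + 24))/9) = 1/(8*√22*(-1 - 1*22)/9) = 1/(8*√22*(-1 - 22)/9) = 1/((8/9)*√22*(-23)) = 1/(-184*√22/9) = -9*√22/4048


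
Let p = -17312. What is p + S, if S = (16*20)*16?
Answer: -12192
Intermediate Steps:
S = 5120 (S = 320*16 = 5120)
p + S = -17312 + 5120 = -12192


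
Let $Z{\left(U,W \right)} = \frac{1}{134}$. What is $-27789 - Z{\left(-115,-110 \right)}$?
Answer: $- \frac{3723727}{134} \approx -27789.0$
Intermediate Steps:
$Z{\left(U,W \right)} = \frac{1}{134}$
$-27789 - Z{\left(-115,-110 \right)} = -27789 - \frac{1}{134} = - \frac{3723727}{134}$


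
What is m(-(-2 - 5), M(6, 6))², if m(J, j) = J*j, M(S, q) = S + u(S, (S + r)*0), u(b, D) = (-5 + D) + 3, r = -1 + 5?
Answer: 784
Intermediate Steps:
r = 4
u(b, D) = -2 + D
M(S, q) = -2 + S (M(S, q) = S + (-2 + (S + 4)*0) = S + (-2 + (4 + S)*0) = S + (-2 + 0) = S - 2 = -2 + S)
m(-(-2 - 5), M(6, 6))² = ((-(-2 - 5))*(-2 + 6))² = (-1*(-7)*4)² = (7*4)² = 28² = 784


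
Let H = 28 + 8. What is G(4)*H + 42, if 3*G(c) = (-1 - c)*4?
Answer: -198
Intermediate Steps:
H = 36
G(c) = -4/3 - 4*c/3 (G(c) = ((-1 - c)*4)/3 = (-4 - 4*c)/3 = -4/3 - 4*c/3)
G(4)*H + 42 = (-4/3 - 4/3*4)*36 + 42 = (-4/3 - 16/3)*36 + 42 = -20/3*36 + 42 = -240 + 42 = -198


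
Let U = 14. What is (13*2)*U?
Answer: 364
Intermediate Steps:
(13*2)*U = (13*2)*14 = 26*14 = 364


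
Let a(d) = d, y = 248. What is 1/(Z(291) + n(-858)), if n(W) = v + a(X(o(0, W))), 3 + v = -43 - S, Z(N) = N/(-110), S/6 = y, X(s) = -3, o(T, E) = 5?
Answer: -110/169361 ≈ -0.00064950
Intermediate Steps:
S = 1488 (S = 6*248 = 1488)
Z(N) = -N/110 (Z(N) = N*(-1/110) = -N/110)
v = -1534 (v = -3 + (-43 - 1*1488) = -3 + (-43 - 1488) = -3 - 1531 = -1534)
n(W) = -1537 (n(W) = -1534 - 3 = -1537)
1/(Z(291) + n(-858)) = 1/(-1/110*291 - 1537) = 1/(-291/110 - 1537) = 1/(-169361/110) = -110/169361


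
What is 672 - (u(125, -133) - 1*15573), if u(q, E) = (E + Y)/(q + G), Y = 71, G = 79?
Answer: 1657021/102 ≈ 16245.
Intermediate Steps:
u(q, E) = (71 + E)/(79 + q) (u(q, E) = (E + 71)/(q + 79) = (71 + E)/(79 + q))
672 - (u(125, -133) - 1*15573) = 672 - ((71 - 133)/(79 + 125) - 1*15573) = 672 - (-62/204 - 15573) = 672 - ((1/204)*(-62) - 15573) = 672 - (-31/102 - 15573) = 672 - 1*(-1588477/102) = 672 + 1588477/102 = 1657021/102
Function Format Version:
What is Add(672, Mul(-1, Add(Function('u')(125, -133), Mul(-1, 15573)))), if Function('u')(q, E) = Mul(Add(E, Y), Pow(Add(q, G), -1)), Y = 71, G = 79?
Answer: Rational(1657021, 102) ≈ 16245.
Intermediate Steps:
Function('u')(q, E) = Mul(Pow(Add(79, q), -1), Add(71, E)) (Function('u')(q, E) = Mul(Add(E, 71), Pow(Add(q, 79), -1)) = Mul(Add(71, E), Pow(Add(79, q), -1)) = Mul(Pow(Add(79, q), -1), Add(71, E)))
Add(672, Mul(-1, Add(Function('u')(125, -133), Mul(-1, 15573)))) = Add(672, Mul(-1, Add(Mul(Pow(Add(79, 125), -1), Add(71, -133)), Mul(-1, 15573)))) = Add(672, Mul(-1, Add(Mul(Pow(204, -1), -62), -15573))) = Add(672, Mul(-1, Add(Mul(Rational(1, 204), -62), -15573))) = Add(672, Mul(-1, Add(Rational(-31, 102), -15573))) = Add(672, Mul(-1, Rational(-1588477, 102))) = Add(672, Rational(1588477, 102)) = Rational(1657021, 102)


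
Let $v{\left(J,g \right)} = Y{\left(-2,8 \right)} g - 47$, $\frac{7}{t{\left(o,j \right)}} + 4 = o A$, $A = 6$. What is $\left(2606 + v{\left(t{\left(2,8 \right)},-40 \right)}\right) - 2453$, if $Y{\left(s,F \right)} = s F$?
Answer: $746$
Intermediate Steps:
$Y{\left(s,F \right)} = F s$
$t{\left(o,j \right)} = \frac{7}{-4 + 6 o}$ ($t{\left(o,j \right)} = \frac{7}{-4 + o 6} = \frac{7}{-4 + 6 o}$)
$v{\left(J,g \right)} = -47 - 16 g$ ($v{\left(J,g \right)} = 8 \left(-2\right) g - 47 = - 16 g - 47 = -47 - 16 g$)
$\left(2606 + v{\left(t{\left(2,8 \right)},-40 \right)}\right) - 2453 = \left(2606 - -593\right) - 2453 = \left(2606 + \left(-47 + 640\right)\right) - 2453 = \left(2606 + 593\right) - 2453 = 3199 - 2453 = 746$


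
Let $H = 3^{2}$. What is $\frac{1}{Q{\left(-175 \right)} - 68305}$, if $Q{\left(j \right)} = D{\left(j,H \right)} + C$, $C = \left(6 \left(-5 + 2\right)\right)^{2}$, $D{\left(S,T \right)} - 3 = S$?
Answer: $- \frac{1}{68153} \approx -1.4673 \cdot 10^{-5}$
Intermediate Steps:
$H = 9$
$D{\left(S,T \right)} = 3 + S$
$C = 324$ ($C = \left(6 \left(-3\right)\right)^{2} = \left(-18\right)^{2} = 324$)
$Q{\left(j \right)} = 327 + j$ ($Q{\left(j \right)} = \left(3 + j\right) + 324 = 327 + j$)
$\frac{1}{Q{\left(-175 \right)} - 68305} = \frac{1}{\left(327 - 175\right) - 68305} = \frac{1}{152 - 68305} = \frac{1}{-68153} = - \frac{1}{68153}$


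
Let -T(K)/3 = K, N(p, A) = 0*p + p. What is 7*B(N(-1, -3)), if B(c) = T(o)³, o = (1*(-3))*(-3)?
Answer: -137781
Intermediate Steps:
o = 9 (o = -3*(-3) = 9)
N(p, A) = p (N(p, A) = 0 + p = p)
T(K) = -3*K
B(c) = -19683 (B(c) = (-3*9)³ = (-27)³ = -19683)
7*B(N(-1, -3)) = 7*(-19683) = -137781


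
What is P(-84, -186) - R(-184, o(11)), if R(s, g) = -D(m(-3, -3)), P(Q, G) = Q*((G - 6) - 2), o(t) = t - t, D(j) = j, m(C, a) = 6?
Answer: 16302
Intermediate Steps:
o(t) = 0
P(Q, G) = Q*(-8 + G) (P(Q, G) = Q*((-6 + G) - 2) = Q*(-8 + G))
R(s, g) = -6 (R(s, g) = -1*6 = -6)
P(-84, -186) - R(-184, o(11)) = -84*(-8 - 186) - 1*(-6) = -84*(-194) + 6 = 16296 + 6 = 16302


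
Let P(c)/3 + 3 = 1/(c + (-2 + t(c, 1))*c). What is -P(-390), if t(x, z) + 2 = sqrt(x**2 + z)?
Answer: 177947643/19771960 + sqrt(152101)/19771960 ≈ 9.0000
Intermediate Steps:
t(x, z) = -2 + sqrt(z + x**2) (t(x, z) = -2 + sqrt(x**2 + z) = -2 + sqrt(z + x**2))
P(c) = -9 + 3/(c + c*(-4 + sqrt(1 + c**2))) (P(c) = -9 + 3/(c + (-2 + (-2 + sqrt(1 + c**2)))*c) = -9 + 3/(c + (-4 + sqrt(1 + c**2))*c) = -9 + 3/(c + c*(-4 + sqrt(1 + c**2))))
-P(-390) = -3*(1 + 9*(-390) - 3*(-390)*sqrt(1 + (-390)**2))/((-390)*(-3 + sqrt(1 + (-390)**2))) = -3*(-1)*(1 - 3510 - 3*(-390)*sqrt(1 + 152100))/(390*(-3 + sqrt(1 + 152100))) = -3*(-1)*(1 - 3510 - 3*(-390)*sqrt(152101))/(390*(-3 + sqrt(152101))) = -3*(-1)*(1 - 3510 + 1170*sqrt(152101))/(390*(-3 + sqrt(152101))) = -3*(-1)*(-3509 + 1170*sqrt(152101))/(390*(-3 + sqrt(152101))) = -(-1)*(-3509 + 1170*sqrt(152101))/(130*(-3 + sqrt(152101))) = (-3509 + 1170*sqrt(152101))/(130*(-3 + sqrt(152101)))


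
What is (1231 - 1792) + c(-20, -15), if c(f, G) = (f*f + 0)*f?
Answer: -8561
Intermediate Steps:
c(f, G) = f**3 (c(f, G) = (f**2 + 0)*f = f**2*f = f**3)
(1231 - 1792) + c(-20, -15) = (1231 - 1792) + (-20)**3 = -561 - 8000 = -8561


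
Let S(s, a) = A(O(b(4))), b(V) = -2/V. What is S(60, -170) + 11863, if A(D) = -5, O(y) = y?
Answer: 11858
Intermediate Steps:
S(s, a) = -5
S(60, -170) + 11863 = -5 + 11863 = 11858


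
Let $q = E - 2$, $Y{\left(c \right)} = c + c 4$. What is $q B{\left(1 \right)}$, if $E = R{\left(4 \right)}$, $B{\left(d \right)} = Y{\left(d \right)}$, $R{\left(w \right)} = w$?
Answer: $10$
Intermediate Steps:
$Y{\left(c \right)} = 5 c$ ($Y{\left(c \right)} = c + 4 c = 5 c$)
$B{\left(d \right)} = 5 d$
$E = 4$
$q = 2$ ($q = 4 - 2 = 2$)
$q B{\left(1 \right)} = 2 \cdot 5 \cdot 1 = 2 \cdot 5 = 10$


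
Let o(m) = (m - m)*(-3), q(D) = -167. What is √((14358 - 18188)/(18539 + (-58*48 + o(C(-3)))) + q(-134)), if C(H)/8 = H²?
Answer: I*√1660523433/3151 ≈ 12.932*I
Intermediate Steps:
C(H) = 8*H²
o(m) = 0 (o(m) = 0*(-3) = 0)
√((14358 - 18188)/(18539 + (-58*48 + o(C(-3)))) + q(-134)) = √((14358 - 18188)/(18539 + (-58*48 + 0)) - 167) = √(-3830/(18539 + (-2784 + 0)) - 167) = √(-3830/(18539 - 2784) - 167) = √(-3830/15755 - 167) = √(-3830*1/15755 - 167) = √(-766/3151 - 167) = √(-526983/3151) = I*√1660523433/3151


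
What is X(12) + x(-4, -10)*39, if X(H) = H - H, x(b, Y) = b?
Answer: -156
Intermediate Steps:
X(H) = 0
X(12) + x(-4, -10)*39 = 0 - 4*39 = 0 - 156 = -156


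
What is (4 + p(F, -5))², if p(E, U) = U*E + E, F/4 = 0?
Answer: 16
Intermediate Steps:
F = 0 (F = 4*0 = 0)
p(E, U) = E + E*U (p(E, U) = E*U + E = E + E*U)
(4 + p(F, -5))² = (4 + 0*(1 - 5))² = (4 + 0*(-4))² = (4 + 0)² = 4² = 16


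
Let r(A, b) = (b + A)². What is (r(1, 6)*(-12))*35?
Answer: -20580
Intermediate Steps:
r(A, b) = (A + b)²
(r(1, 6)*(-12))*35 = ((1 + 6)²*(-12))*35 = (7²*(-12))*35 = (49*(-12))*35 = -588*35 = -20580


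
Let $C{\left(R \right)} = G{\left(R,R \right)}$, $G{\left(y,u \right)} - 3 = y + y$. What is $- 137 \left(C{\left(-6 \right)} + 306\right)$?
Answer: $-40689$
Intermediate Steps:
$G{\left(y,u \right)} = 3 + 2 y$ ($G{\left(y,u \right)} = 3 + \left(y + y\right) = 3 + 2 y$)
$C{\left(R \right)} = 3 + 2 R$
$- 137 \left(C{\left(-6 \right)} + 306\right) = - 137 \left(\left(3 + 2 \left(-6\right)\right) + 306\right) = - 137 \left(\left(3 - 12\right) + 306\right) = - 137 \left(-9 + 306\right) = \left(-137\right) 297 = -40689$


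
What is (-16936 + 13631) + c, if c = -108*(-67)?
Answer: 3931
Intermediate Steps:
c = 7236
(-16936 + 13631) + c = (-16936 + 13631) + 7236 = -3305 + 7236 = 3931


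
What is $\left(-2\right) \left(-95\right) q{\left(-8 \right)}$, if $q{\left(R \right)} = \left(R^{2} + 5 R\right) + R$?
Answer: $3040$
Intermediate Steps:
$q{\left(R \right)} = R^{2} + 6 R$
$\left(-2\right) \left(-95\right) q{\left(-8 \right)} = \left(-2\right) \left(-95\right) \left(- 8 \left(6 - 8\right)\right) = 190 \left(\left(-8\right) \left(-2\right)\right) = 190 \cdot 16 = 3040$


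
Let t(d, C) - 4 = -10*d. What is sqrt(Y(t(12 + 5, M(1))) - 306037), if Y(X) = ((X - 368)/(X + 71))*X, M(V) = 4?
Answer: I*sqrt(2770405105)/95 ≈ 554.05*I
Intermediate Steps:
t(d, C) = 4 - 10*d
Y(X) = X*(-368 + X)/(71 + X) (Y(X) = ((-368 + X)/(71 + X))*X = X*(-368 + X)/(71 + X))
sqrt(Y(t(12 + 5, M(1))) - 306037) = sqrt((4 - 10*(12 + 5))*(-368 + (4 - 10*(12 + 5)))/(71 + (4 - 10*(12 + 5))) - 306037) = sqrt((4 - 10*17)*(-368 + (4 - 10*17))/(71 + (4 - 10*17)) - 306037) = sqrt((4 - 170)*(-368 + (4 - 170))/(71 + (4 - 170)) - 306037) = sqrt(-166*(-368 - 166)/(71 - 166) - 306037) = sqrt(-166*(-534)/(-95) - 306037) = sqrt(-166*(-1/95)*(-534) - 306037) = sqrt(-88644/95 - 306037) = sqrt(-29162159/95) = I*sqrt(2770405105)/95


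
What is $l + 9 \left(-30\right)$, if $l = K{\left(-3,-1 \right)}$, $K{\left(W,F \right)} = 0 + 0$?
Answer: $-270$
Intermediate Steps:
$K{\left(W,F \right)} = 0$
$l = 0$
$l + 9 \left(-30\right) = 0 + 9 \left(-30\right) = 0 - 270 = -270$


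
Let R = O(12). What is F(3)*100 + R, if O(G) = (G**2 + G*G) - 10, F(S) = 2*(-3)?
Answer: -322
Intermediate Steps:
F(S) = -6
O(G) = -10 + 2*G**2 (O(G) = (G**2 + G**2) - 10 = 2*G**2 - 10 = -10 + 2*G**2)
R = 278 (R = -10 + 2*12**2 = -10 + 2*144 = -10 + 288 = 278)
F(3)*100 + R = -6*100 + 278 = -600 + 278 = -322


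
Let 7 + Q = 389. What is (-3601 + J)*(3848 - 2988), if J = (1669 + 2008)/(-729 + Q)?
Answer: -1077772640/347 ≈ -3.1060e+6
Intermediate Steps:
Q = 382 (Q = -7 + 389 = 382)
J = -3677/347 (J = (1669 + 2008)/(-729 + 382) = 3677/(-347) = 3677*(-1/347) = -3677/347 ≈ -10.597)
(-3601 + J)*(3848 - 2988) = (-3601 - 3677/347)*(3848 - 2988) = -1253224/347*860 = -1077772640/347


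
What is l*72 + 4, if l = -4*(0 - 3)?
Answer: 868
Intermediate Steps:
l = 12 (l = -4*(-3) = 12)
l*72 + 4 = 12*72 + 4 = 864 + 4 = 868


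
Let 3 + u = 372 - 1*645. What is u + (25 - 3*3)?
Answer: -260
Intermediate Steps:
u = -276 (u = -3 + (372 - 1*645) = -3 + (372 - 645) = -3 - 273 = -276)
u + (25 - 3*3) = -276 + (25 - 3*3) = -276 + (25 - 9) = -276 + 16 = -260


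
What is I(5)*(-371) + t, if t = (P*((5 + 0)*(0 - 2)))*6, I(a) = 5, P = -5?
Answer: -1555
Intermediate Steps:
t = 300 (t = -5*(5 + 0)*(0 - 2)*6 = -25*(-2)*6 = -5*(-10)*6 = 50*6 = 300)
I(5)*(-371) + t = 5*(-371) + 300 = -1855 + 300 = -1555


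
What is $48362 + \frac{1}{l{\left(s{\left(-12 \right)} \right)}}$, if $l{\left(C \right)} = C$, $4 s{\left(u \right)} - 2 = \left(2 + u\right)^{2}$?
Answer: $\frac{2466464}{51} \approx 48362.0$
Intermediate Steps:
$s{\left(u \right)} = \frac{1}{2} + \frac{\left(2 + u\right)^{2}}{4}$
$48362 + \frac{1}{l{\left(s{\left(-12 \right)} \right)}} = 48362 + \frac{1}{\frac{1}{2} + \frac{\left(2 - 12\right)^{2}}{4}} = 48362 + \frac{1}{\frac{1}{2} + \frac{\left(-10\right)^{2}}{4}} = 48362 + \frac{1}{\frac{1}{2} + \frac{1}{4} \cdot 100} = 48362 + \frac{1}{\frac{1}{2} + 25} = 48362 + \frac{1}{\frac{51}{2}} = 48362 + \frac{2}{51} = \frac{2466464}{51}$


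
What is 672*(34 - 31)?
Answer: 2016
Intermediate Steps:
672*(34 - 31) = 672*3 = 2016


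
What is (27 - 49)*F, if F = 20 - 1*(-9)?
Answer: -638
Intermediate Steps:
F = 29 (F = 20 + 9 = 29)
(27 - 49)*F = (27 - 49)*29 = -22*29 = -638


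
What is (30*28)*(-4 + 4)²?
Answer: 0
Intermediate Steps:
(30*28)*(-4 + 4)² = 840*0² = 840*0 = 0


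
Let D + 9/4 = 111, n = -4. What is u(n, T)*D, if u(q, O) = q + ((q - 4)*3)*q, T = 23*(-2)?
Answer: 10005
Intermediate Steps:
T = -46
u(q, O) = q + q*(-12 + 3*q) (u(q, O) = q + ((-4 + q)*3)*q = q + (-12 + 3*q)*q = q + q*(-12 + 3*q))
D = 435/4 (D = -9/4 + 111 = 435/4 ≈ 108.75)
u(n, T)*D = -4*(-11 + 3*(-4))*(435/4) = -4*(-11 - 12)*(435/4) = -4*(-23)*(435/4) = 92*(435/4) = 10005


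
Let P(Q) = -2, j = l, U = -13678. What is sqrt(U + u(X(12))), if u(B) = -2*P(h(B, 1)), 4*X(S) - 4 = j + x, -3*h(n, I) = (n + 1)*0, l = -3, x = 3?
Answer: I*sqrt(13674) ≈ 116.94*I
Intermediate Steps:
h(n, I) = 0 (h(n, I) = -(n + 1)*0/3 = -(1 + n)*0/3 = -1/3*0 = 0)
j = -3
X(S) = 1 (X(S) = 1 + (-3 + 3)/4 = 1 + (1/4)*0 = 1 + 0 = 1)
u(B) = 4 (u(B) = -2*(-2) = 4)
sqrt(U + u(X(12))) = sqrt(-13678 + 4) = sqrt(-13674) = I*sqrt(13674)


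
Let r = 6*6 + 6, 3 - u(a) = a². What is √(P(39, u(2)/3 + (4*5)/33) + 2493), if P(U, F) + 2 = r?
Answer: √2533 ≈ 50.329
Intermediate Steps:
u(a) = 3 - a²
r = 42 (r = 36 + 6 = 42)
P(U, F) = 40 (P(U, F) = -2 + 42 = 40)
√(P(39, u(2)/3 + (4*5)/33) + 2493) = √(40 + 2493) = √2533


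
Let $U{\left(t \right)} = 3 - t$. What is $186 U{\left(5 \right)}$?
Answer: $-372$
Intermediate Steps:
$186 U{\left(5 \right)} = 186 \left(3 - 5\right) = 186 \left(-2\right) = -372$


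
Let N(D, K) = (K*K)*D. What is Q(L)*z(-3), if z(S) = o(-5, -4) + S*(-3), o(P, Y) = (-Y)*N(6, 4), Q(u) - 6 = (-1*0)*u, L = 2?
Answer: 2358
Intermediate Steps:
N(D, K) = D*K² (N(D, K) = K²*D = D*K²)
Q(u) = 6 (Q(u) = 6 + (-1*0)*u = 6 + 0*u = 6 + 0 = 6)
o(P, Y) = -96*Y (o(P, Y) = (-Y)*(6*4²) = (-Y)*(6*16) = -Y*96 = -96*Y)
z(S) = 384 - 3*S (z(S) = -96*(-4) + S*(-3) = 384 - 3*S)
Q(L)*z(-3) = 6*(384 - 3*(-3)) = 6*(384 + 9) = 6*393 = 2358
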